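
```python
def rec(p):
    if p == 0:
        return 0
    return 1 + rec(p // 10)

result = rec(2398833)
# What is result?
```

Count of digits of 2398833: 7

Answer: 7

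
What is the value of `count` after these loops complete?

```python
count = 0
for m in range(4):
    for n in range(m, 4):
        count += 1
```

Upper triangle: 4 + 3 + ... + 1
`count` takes the values: 0 → 1 → 2 → 3 → 4 → 5 → 6 → 7 → 8 → 9 → 10

Answer: 10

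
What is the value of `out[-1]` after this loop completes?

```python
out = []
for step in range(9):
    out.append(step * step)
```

Last element of squares 0 to 8
`out` takes the values: [] → [0] → [0, 1] → [0, 1, 4] → [0, 1, 4, 9] → [0, 1, 4, 9, 16] → [0, 1, 4, 9, 16, 25] → [0, 1, 4, 9, 16, 25, 36] → [0, 1, 4, 9, 16, 25, 36, 49] → [0, 1, 4, 9, 16, 25, 36, 49, 64]
So `out[-1]` = 64

Answer: 64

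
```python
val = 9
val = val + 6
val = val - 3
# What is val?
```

Trace:
`val = 9` → val = 9
`val = val + 6` → val = 15
`val = val - 3` → val = 12
So val = 12

Answer: 12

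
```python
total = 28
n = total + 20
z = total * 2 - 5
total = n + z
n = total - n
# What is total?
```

Trace:
`total = 28` → total = 28
`n = total + 20` → n = 48
`z = total * 2 - 5` → z = 51
`total = n + z` → total = 99
`n = total - n` → n = 51
So total = 99

Answer: 99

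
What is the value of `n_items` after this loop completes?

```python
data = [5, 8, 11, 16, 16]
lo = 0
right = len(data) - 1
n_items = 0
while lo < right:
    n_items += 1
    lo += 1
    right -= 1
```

Iterations until pointers meet (list length 5)
`n_items` takes the values: 0 → 1 → 2

Answer: 2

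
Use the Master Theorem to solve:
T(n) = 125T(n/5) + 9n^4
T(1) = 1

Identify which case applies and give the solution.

a=125, b=5, f(n)=9n^4. log_5(125) = 3. Since c=4 > 3 and the regularity condition holds (125(n/5)^4 = (125/5^4)n^4 with 125/5^4 < 1), Case 3 applies: T(n) = Θ(f(n)) = O(n^4).

Answer: O(n^4) - Case 3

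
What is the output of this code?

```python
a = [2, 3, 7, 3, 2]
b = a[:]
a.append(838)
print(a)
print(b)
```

Key concept: slice [:] creates copy.
Step by step:
`a = [2, 3, 7, 3, 2]` → a = [2, 3, 7, 3, 2]
`b = a[:]` → b = [2, 3, 7, 3, 2]
`a.append(838)` → a = [2, 3, 7, 3, 2, 838]
`print(a)` → prints [2, 3, 7, 3, 2, 838]
`print(b)` → prints [2, 3, 7, 3, 2]

Answer:
[2, 3, 7, 3, 2, 838]
[2, 3, 7, 3, 2]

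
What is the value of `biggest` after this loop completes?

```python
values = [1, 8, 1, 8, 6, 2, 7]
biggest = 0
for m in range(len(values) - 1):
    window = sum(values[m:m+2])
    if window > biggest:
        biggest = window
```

Max sum of 2-element window in [1, 8, 1, 8, 6, 2, 7]
`biggest` takes the values: 0 → 9 → 14

Answer: 14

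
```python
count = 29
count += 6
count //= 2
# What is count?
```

Trace:
`count = 29` → count = 29
`count += 6` → count = 35
`count //= 2` → count = 17
So count = 17

Answer: 17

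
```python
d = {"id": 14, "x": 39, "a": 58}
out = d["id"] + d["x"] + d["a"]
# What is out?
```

Trace:
`d = {"id": 14, "x": 39, "a": 58}` → d = {'id': 14, 'x': 39, 'a': 58}
`out = d["id"] + d["x"] + d["a"]` → out = 111
So out = 111

Answer: 111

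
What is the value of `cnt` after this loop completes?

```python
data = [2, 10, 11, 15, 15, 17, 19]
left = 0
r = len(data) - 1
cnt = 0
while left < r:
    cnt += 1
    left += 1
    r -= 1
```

Iterations until pointers meet (list length 7)
`cnt` takes the values: 0 → 1 → 2 → 3

Answer: 3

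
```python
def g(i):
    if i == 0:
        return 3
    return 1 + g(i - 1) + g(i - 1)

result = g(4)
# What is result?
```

g(i) = 1 + 2·g(i-1), g(0)=3. Closed form: (3+1)·2^4 - 1 = 63.

Answer: 63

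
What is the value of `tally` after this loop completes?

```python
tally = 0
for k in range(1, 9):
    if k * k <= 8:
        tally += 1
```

Count numbers where k² ≤ 8
`tally` takes the values: 0 → 1 → 2

Answer: 2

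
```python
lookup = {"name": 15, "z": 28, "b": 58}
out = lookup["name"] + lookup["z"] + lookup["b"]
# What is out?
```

Trace:
`lookup = {"name": 15, "z": 28, "b": 58}` → lookup = {'name': 15, 'z': 28, 'b': 58}
`out = lookup["name"] + lookup["z"] + lookup["b"]` → out = 101
So out = 101

Answer: 101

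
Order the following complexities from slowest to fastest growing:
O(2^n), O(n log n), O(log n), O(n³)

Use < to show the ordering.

Ordered by growth rate: O(log n) < O(n log n) < O(n³) < O(2^n)

Answer: O(log n) < O(n log n) < O(n³) < O(2^n)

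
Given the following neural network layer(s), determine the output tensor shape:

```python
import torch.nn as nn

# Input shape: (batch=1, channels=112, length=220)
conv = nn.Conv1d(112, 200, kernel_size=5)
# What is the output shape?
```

Input: (1, 112, 220) -> Output: (1, 200, 216)

Answer: (1, 200, 216)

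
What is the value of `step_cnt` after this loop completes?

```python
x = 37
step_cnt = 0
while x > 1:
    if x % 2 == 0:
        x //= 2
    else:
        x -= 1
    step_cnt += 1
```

Steps to reduce 37 to 1
`step_cnt` takes the values: 0 → 1 → 2 → 3 → 4 → 5 → 6 → 7

Answer: 7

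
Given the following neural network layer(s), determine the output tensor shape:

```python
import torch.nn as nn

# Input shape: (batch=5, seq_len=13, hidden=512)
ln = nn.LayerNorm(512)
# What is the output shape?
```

Input: (5, 13, 512) -> Output: (5, 13, 512)

Answer: (5, 13, 512)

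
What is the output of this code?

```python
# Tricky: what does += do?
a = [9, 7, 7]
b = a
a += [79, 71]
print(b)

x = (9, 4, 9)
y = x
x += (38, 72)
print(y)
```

Key concept: += behavior differs for mutable vs immutable.
Step by step:
`a = [9, 7, 7]` → a = [9, 7, 7]
`b = a` → b = [9, 7, 7] (same object as a)
`a += [79, 71]` → a = [9, 7, 7, 79, 71] (same object as b); b = [9, 7, 7, 79, 71] (same object as a)
`print(b)` → prints [9, 7, 7, 79, 71]
`x = (9, 4, 9)` → x = (9, 4, 9)
`y = x` → y = (9, 4, 9)
`x += (38, 72)` → x = (9, 4, 9, 38, 72)
`print(y)` → prints (9, 4, 9)

Answer:
[9, 7, 7, 79, 71]
(9, 4, 9)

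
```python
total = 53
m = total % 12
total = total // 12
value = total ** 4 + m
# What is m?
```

Trace:
`total = 53` → total = 53
`m = total % 12` → m = 5
`total = total // 12` → total = 4
`value = total ** 4 + m` → value = 261
So m = 5

Answer: 5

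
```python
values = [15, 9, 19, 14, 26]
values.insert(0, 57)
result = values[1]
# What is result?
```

Trace:
`values = [15, 9, 19, 14, 26]` → values = [15, 9, 19, 14, 26]
`values.insert(0, 57)` → values = [57, 15, 9, 19, 14, 26]
`result = values[1]` → result = 15
So result = 15

Answer: 15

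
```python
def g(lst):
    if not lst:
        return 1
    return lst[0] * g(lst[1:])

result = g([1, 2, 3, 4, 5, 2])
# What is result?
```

Product over [1, 2, 3, 4, 5, 2] = 1 * 2 * 3 * 4 * 5 * 2 = 240

Answer: 240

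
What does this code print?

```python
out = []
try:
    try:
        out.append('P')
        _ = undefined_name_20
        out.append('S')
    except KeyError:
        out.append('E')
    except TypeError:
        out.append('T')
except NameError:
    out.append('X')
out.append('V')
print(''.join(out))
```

Execution trace: 'P' (try body) → 'X' (outer except NameError) → 'V' (after the try/except). Output: PXV

Answer: PXV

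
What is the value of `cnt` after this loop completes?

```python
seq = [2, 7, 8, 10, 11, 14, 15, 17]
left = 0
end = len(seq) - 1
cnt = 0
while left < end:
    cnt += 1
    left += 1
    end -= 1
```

Iterations until pointers meet (list length 8)
`cnt` takes the values: 0 → 1 → 2 → 3 → 4

Answer: 4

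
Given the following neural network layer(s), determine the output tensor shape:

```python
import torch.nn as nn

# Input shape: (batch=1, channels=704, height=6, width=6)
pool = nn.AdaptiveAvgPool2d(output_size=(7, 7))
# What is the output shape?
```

Input: (1, 704, 6, 6) -> Output: (1, 704, 7, 7)

Answer: (1, 704, 7, 7)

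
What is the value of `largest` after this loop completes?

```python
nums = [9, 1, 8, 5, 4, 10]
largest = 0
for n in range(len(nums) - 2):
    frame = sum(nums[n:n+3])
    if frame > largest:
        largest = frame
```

Max sum of 3-element window in [9, 1, 8, 5, 4, 10]
`largest` takes the values: 0 → 18 → 19

Answer: 19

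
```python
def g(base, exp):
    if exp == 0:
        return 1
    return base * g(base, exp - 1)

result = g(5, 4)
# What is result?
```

g(5, 4) = 5 * 5 * 5 * 5 = 625

Answer: 625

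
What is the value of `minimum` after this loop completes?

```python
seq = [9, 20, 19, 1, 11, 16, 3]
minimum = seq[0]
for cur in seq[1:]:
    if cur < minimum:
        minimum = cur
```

Minimum of [9, 20, 19, 1, 11, 16, 3]
`minimum` takes the values: 9 → 1

Answer: 1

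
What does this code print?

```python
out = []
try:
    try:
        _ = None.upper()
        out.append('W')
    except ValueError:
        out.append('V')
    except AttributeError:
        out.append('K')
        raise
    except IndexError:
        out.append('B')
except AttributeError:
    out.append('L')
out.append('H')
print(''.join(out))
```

Execution trace: 'K' (inner except AttributeError) → 'L' (outer except AttributeError) → 'H' (after the try/except). Output: KLH

Answer: KLH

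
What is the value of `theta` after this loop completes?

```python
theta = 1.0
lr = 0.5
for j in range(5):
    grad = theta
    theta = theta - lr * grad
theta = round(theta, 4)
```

Gradient descent: w = 1.0 * (1 - 0.5)^5
`theta` takes the values: 1.0 → 0.5 → 0.25 → 0.125 → 0.0625 → 0.03125 → 0.0312

Answer: 0.0312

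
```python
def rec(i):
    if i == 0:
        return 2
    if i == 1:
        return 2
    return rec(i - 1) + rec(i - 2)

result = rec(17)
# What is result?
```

Build up from base cases: rec(0)=2, rec(1)=2, rec(2)=4, rec(3)=6, rec(4)=10, rec(5)=16, rec(6)=26, ..., rec(17)=5168

Answer: 5168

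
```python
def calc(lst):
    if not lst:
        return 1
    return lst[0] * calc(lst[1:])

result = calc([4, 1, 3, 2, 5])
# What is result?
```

Product over [4, 1, 3, 2, 5] = 4 * 1 * 3 * 2 * 5 = 120

Answer: 120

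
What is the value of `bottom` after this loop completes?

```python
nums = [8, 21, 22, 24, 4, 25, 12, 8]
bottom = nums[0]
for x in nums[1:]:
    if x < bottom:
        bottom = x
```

Minimum of [8, 21, 22, 24, 4, 25, 12, 8]
`bottom` takes the values: 8 → 4

Answer: 4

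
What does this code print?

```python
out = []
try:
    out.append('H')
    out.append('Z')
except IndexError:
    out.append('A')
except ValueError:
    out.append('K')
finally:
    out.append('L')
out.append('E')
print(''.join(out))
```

Execution trace: 'H' (try body) → 'Z' (try body, no exception) → 'L' (finally) → 'E' (after the try/except). Output: HZLE

Answer: HZLE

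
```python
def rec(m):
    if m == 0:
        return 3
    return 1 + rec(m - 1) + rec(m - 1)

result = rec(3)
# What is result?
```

rec(m) = 1 + 2·rec(m-1), rec(0)=3. Closed form: (3+1)·2^3 - 1 = 31.

Answer: 31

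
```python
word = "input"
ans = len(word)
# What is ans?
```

Trace:
`word = "input"` → word = 'input'
`ans = len(word)` → ans = 5
So ans = 5

Answer: 5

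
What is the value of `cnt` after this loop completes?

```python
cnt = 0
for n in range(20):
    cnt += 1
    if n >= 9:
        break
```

Loop breaks when n reaches 9, cnt is 10
`cnt` takes the values: 0 → 1 → 2 → 3 → 4 → 5 → 6 → 7 → 8 → 9 → 10

Answer: 10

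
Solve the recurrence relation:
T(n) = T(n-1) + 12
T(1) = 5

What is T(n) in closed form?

Unrolling: T(n) = T(1) + 12·(n-1) = 5 + 12(n-1) = 12n - 7.

Answer: T(n) = 12n - 7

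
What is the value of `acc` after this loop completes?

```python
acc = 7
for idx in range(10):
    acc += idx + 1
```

Start at 7, add 1 to 10 = 62
`acc` takes the values: 7 → 8 → 10 → 13 → 17 → 22 → 28 → 35 → 43 → 52 → 62

Answer: 62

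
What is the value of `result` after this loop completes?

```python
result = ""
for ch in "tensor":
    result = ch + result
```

Reverse 'tensor'
`result` takes the values: "" → "t" → "et" → "net" → "snet" → "osnet" → "rosnet"

Answer: "rosnet"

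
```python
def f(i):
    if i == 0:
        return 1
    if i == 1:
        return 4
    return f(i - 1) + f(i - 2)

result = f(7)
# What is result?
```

Build up from base cases: f(0)=1, f(1)=4, f(2)=5, f(3)=9, f(4)=14, f(5)=23, f(6)=37, ..., f(7)=60

Answer: 60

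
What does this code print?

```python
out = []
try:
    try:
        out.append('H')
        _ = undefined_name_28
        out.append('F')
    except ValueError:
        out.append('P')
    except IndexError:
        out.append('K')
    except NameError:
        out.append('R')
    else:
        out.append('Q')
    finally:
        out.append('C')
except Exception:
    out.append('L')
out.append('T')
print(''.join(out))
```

Execution trace: 'H' (inner try body) → 'R' (inner except NameError) → 'C' (inner finally) → 'T' (after the try/except). Output: HRCT

Answer: HRCT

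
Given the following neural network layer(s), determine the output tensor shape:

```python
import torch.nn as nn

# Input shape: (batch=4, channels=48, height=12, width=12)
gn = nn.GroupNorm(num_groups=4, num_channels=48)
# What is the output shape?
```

Input: (4, 48, 12, 12) -> Output: (4, 48, 12, 12)

Answer: (4, 48, 12, 12)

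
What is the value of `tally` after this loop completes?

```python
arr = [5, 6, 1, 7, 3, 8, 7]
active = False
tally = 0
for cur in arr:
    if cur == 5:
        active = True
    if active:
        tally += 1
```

Count elements after first 5 in [5, 6, 1, 7, 3, 8, 7]
`tally` takes the values: 0 → 1 → 2 → 3 → 4 → 5 → 6 → 7

Answer: 7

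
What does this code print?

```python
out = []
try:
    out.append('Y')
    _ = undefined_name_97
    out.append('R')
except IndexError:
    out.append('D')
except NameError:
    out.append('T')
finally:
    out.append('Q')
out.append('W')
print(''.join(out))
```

Execution trace: 'Y' (try body) → 'T' (except NameError) → 'Q' (finally) → 'W' (after the try/except). Output: YTQW

Answer: YTQW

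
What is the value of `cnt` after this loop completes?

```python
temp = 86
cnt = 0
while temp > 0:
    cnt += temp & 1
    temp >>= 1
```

Count set bits in 86 (binary: 0b1010110)
`cnt` takes the values: 0 → 1 → 2 → 3 → 4

Answer: 4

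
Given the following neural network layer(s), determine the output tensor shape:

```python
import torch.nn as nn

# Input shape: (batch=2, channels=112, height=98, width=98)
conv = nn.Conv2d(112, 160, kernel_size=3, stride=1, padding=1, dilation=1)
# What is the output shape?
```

Input: (2, 112, 98, 98) -> Output: (2, 160, 98, 98)

Answer: (2, 160, 98, 98)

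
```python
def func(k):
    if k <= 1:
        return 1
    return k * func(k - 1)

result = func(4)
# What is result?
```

func(4) = 4 * 3 * 2 * 1 = 24

Answer: 24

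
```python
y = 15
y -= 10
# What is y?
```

Trace:
`y = 15` → y = 15
`y -= 10` → y = 5
So y = 5

Answer: 5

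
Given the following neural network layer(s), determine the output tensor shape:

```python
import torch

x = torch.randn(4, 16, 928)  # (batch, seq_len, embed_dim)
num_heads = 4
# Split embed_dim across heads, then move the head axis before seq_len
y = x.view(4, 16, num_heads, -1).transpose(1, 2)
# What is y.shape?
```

Input: (4, 16, 928) -> head_dim = 928 // 4 = 232; after view: (4, 16, 4, 232) -> after transpose(1, 2): (4, 4, 16, 232) -> Output: (4, 4, 16, 232)

Answer: (4, 4, 16, 232)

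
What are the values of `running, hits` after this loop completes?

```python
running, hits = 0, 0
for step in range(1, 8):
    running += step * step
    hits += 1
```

Sum of squares and count
`running, hits` takes the values: (0, 0) → (1, 0) → (1, 1) → (5, 1) → (5, 2) → (14, 2) → (14, 3) → (30, 3) → (30, 4) → (55, 4) → (55, 5) → (91, 5) → (91, 6) → (140, 6) → (140, 7)

Answer: 140, 7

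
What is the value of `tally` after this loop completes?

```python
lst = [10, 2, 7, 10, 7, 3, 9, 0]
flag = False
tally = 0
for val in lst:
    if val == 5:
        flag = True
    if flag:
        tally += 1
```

Count elements after first 5 in [10, 2, 7, 10, 7, 3, 9, 0]
`tally` takes the values: 0

Answer: 0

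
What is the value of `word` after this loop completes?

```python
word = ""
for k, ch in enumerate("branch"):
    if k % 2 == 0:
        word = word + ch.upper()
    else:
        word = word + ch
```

Uppercase even positions in 'branch'
`word` takes the values: "" → "B" → "Br" → "BrA" → "BrAn" → "BrAnC" → "BrAnCh"

Answer: "BrAnCh"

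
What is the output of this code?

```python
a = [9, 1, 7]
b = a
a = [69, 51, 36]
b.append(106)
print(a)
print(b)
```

Key concept: rebinding vs mutation: a is rebound to a new list, b still points at the original.
Step by step:
`a = [9, 1, 7]` → a = [9, 1, 7]
`b = a` → b = [9, 1, 7] (same object as a)
`a = [69, 51, 36]` → a = [69, 51, 36]
`b.append(106)` → b = [9, 1, 7, 106]
`print(a)` → prints [69, 51, 36]
`print(b)` → prints [9, 1, 7, 106]

Answer:
[69, 51, 36]
[9, 1, 7, 106]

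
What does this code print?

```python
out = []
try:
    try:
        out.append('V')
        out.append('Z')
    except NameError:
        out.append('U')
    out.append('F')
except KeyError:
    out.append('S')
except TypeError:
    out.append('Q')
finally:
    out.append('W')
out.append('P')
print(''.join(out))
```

Execution trace: 'V' (inner try body) → 'Z' (inner try body, no exception) → 'F' (try body, no exception) → 'W' (finally) → 'P' (after the try/except). Output: VZFWP

Answer: VZFWP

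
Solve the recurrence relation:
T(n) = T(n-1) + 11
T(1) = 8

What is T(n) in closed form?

Unrolling: T(n) = T(1) + 11·(n-1) = 8 + 11(n-1) = 11n - 3.

Answer: T(n) = 11n - 3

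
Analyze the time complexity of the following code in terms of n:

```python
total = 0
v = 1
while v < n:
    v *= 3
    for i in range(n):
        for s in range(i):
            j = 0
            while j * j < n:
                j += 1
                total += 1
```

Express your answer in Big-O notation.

Each loop level contributes: log n × n × n × √n. Multiplying the contributions gives O(n^2√n log n).

Answer: O(n^2√n log n)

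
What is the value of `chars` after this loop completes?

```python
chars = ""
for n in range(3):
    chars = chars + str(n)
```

Concatenate digits 0 to 2
`chars` takes the values: "" → "0" → "01" → "012"

Answer: "012"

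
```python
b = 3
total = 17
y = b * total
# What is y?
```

Trace:
`b = 3` → b = 3
`total = 17` → total = 17
`y = b * total` → y = 51
So y = 51

Answer: 51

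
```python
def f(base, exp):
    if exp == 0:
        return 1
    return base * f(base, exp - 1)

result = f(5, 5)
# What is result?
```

f(5, 5) = 5 * 5 * 5 * 5 * 5 = 3125

Answer: 3125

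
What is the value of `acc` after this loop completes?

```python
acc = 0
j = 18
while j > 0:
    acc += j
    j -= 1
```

Sum 18 down to 1
`acc` takes the values: 0 → 18 → 35 → 51 → 66 → 80 → 93 → 105 → 116 → 126 → 135 → 143 → 150 → 156 → 161 → 165 → 168 → 170 → 171

Answer: 171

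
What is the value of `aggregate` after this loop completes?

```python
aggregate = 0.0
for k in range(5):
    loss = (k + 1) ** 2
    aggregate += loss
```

Sum of squared losses 1² + 2² + ... + 5²
`aggregate` takes the values: 0.0 → 1.0 → 5.0 → 14.0 → 30.0 → 55.0

Answer: 55.0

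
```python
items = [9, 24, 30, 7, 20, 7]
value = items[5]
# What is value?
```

Trace:
`items = [9, 24, 30, 7, 20, 7]` → items = [9, 24, 30, 7, 20, 7]
`value = items[5]` → value = 7
So value = 7

Answer: 7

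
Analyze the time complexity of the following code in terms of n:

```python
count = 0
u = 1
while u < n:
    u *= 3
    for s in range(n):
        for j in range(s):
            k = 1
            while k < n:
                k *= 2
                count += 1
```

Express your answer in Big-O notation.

Each loop level contributes: log n × n × n × log n. Multiplying the contributions gives O(n^2 log² n).

Answer: O(n^2 log² n)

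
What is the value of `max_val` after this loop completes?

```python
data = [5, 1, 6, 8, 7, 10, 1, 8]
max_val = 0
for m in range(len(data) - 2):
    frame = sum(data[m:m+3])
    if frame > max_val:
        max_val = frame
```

Max sum of 3-element window in [5, 1, 6, 8, 7, 10, 1, 8]
`max_val` takes the values: 0 → 12 → 15 → 21 → 25

Answer: 25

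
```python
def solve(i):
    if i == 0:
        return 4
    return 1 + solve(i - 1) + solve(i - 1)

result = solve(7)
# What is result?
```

solve(i) = 1 + 2·solve(i-1), solve(0)=4. Closed form: (4+1)·2^7 - 1 = 639.

Answer: 639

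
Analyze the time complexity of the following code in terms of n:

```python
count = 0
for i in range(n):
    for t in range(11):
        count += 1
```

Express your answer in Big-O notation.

Each loop level contributes: n × 1. Multiplying the contributions gives O(n).

Answer: O(n)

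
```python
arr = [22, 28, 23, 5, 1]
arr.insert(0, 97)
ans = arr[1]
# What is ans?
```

Trace:
`arr = [22, 28, 23, 5, 1]` → arr = [22, 28, 23, 5, 1]
`arr.insert(0, 97)` → arr = [97, 22, 28, 23, 5, 1]
`ans = arr[1]` → ans = 22
So ans = 22

Answer: 22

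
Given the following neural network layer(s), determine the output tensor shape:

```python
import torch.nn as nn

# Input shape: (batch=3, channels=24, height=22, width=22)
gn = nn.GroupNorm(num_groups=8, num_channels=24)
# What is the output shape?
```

Input: (3, 24, 22, 22) -> Output: (3, 24, 22, 22)

Answer: (3, 24, 22, 22)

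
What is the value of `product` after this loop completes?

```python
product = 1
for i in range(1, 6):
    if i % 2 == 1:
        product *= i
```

Product of odd numbers 1 to 5
`product` takes the values: 1 → 3 → 15

Answer: 15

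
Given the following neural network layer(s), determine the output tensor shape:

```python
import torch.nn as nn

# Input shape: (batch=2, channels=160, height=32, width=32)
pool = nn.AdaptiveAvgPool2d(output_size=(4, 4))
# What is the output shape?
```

Input: (2, 160, 32, 32) -> Output: (2, 160, 4, 4)

Answer: (2, 160, 4, 4)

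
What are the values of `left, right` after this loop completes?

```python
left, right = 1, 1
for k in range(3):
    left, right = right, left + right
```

Fibonacci: after 3 iterations
`left, right` takes the values: (1, 1) → (1, 2) → (2, 3) → (3, 5)

Answer: 3, 5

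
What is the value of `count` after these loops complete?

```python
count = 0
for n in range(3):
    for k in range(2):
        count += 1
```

3 * 2 = 6
`count` takes the values: 0 → 1 → 2 → 3 → 4 → 5 → 6

Answer: 6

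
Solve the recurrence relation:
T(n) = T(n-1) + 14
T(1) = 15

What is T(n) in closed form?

Unrolling: T(n) = T(1) + 14·(n-1) = 15 + 14(n-1) = 14n + 1.

Answer: T(n) = 14n + 1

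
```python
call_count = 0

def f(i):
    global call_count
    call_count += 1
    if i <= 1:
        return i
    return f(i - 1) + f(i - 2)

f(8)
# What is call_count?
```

Calls(i) = 1 + Calls(i-1) + Calls(i-2); Calls(0)=Calls(1)=1. For i=8 this gives 67.

Answer: 67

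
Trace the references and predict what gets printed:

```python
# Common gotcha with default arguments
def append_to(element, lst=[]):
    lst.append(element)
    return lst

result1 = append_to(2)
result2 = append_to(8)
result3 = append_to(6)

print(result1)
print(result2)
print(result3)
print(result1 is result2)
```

Key concept: mutable default argument gotcha.
Step by step:
`result1 = append_to(2)` → result1 = [2]
`result2 = append_to(8)` → result1 = [2, 8] (same object as result2); result2 = [2, 8] (same object as result1)
`result3 = append_to(6)` → result1 = [2, 8, 6] (same object as result2, result3); result2 = [2, 8, 6] (same object as result1, result3); result3 = [2, 8, 6] (same object as result1, result2)
`print(result1)` → prints [2, 8, 6]
`print(result2)` → prints [2, 8, 6]
`print(result3)` → prints [2, 8, 6]
`print(result1 is result2)` → prints True

Answer:
[2, 8, 6]
[2, 8, 6]
[2, 8, 6]
True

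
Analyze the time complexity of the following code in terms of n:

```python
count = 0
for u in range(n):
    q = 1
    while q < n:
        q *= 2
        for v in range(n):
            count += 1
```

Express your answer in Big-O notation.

Each loop level contributes: n × log n × n. Multiplying the contributions gives O(n^2 log n).

Answer: O(n^2 log n)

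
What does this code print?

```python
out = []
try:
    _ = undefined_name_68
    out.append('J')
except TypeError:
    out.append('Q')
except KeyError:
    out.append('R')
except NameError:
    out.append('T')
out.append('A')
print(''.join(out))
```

Execution trace: 'T' (except NameError) → 'A' (after the try/except). Output: TA

Answer: TA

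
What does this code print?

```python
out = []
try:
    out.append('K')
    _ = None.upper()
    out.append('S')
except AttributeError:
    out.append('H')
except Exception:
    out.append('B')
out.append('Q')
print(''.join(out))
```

Execution trace: 'K' (try body) → 'H' (except AttributeError) → 'Q' (after the try/except). Output: KHQ

Answer: KHQ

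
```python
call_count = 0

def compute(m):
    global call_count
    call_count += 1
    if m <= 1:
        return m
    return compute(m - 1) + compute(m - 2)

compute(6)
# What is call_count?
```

Calls(m) = 1 + Calls(m-1) + Calls(m-2); Calls(0)=Calls(1)=1. For m=6 this gives 25.

Answer: 25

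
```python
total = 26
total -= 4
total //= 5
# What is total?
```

Trace:
`total = 26` → total = 26
`total -= 4` → total = 22
`total //= 5` → total = 4
So total = 4

Answer: 4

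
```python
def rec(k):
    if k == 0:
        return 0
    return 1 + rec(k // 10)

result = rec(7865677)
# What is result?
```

Count of digits of 7865677: 7

Answer: 7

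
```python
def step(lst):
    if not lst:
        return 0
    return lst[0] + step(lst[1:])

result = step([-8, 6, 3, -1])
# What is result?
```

(-8) + 6 + 3 + (-1) + 0 = 0

Answer: 0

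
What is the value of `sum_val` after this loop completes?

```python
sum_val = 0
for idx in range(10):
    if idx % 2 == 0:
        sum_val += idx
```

Sum of even numbers 0 to 9
`sum_val` takes the values: 0 → 2 → 6 → 12 → 20

Answer: 20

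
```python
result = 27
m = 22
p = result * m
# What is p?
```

Trace:
`result = 27` → result = 27
`m = 22` → m = 22
`p = result * m` → p = 594
So p = 594

Answer: 594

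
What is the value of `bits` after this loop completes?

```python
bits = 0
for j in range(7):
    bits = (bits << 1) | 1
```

Build 7 consecutive 1-bits: 0b1111111
`bits` takes the values: 0 → 1 → 3 → 7 → 15 → 31 → 63 → 127

Answer: 127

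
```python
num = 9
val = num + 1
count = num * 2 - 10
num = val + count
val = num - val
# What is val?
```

Trace:
`num = 9` → num = 9
`val = num + 1` → val = 10
`count = num * 2 - 10` → count = 8
`num = val + count` → num = 18
`val = num - val` → val = 8
So val = 8

Answer: 8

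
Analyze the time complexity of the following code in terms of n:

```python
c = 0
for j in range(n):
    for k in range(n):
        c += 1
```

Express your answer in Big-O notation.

Each loop level contributes: n × n. Multiplying the contributions gives O(n^2).

Answer: O(n^2)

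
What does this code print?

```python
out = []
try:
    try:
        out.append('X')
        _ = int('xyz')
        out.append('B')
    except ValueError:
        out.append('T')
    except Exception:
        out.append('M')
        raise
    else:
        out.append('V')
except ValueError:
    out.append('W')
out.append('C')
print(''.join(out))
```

Execution trace: 'X' (inner try body) → 'T' (inner except ValueError) → 'C' (after the try/except). Output: XTC

Answer: XTC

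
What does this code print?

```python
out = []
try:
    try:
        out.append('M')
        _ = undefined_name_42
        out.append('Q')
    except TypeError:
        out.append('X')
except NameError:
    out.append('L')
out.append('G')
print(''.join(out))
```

Execution trace: 'M' (inner try body) → 'L' (outer except NameError) → 'G' (after the try/except). Output: MLG

Answer: MLG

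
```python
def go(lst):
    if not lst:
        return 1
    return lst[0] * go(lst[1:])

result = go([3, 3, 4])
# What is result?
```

Product over [3, 3, 4] = 3 * 3 * 4 = 36

Answer: 36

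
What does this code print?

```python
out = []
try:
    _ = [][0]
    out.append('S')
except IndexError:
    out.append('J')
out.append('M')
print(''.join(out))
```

Execution trace: 'J' (except IndexError) → 'M' (after the try/except). Output: JM

Answer: JM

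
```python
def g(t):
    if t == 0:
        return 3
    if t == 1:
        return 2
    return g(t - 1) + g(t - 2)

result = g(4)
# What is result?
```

Build up from base cases: g(0)=3, g(1)=2, g(2)=5, g(3)=7, g(4)=12

Answer: 12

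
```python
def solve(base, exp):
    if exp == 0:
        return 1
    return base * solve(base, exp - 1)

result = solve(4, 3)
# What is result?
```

solve(4, 3) = 4 * 4 * 4 = 64

Answer: 64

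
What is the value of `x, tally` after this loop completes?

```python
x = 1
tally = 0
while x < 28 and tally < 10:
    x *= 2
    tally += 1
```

Double until >= 28 or 10 iterations
`x, tally` takes the values: (1, 0) → (2, 0) → (2, 1) → (4, 1) → (4, 2) → (8, 2) → (8, 3) → (16, 3) → (16, 4) → (32, 4) → (32, 5)

Answer: 32, 5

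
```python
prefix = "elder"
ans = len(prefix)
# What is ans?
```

Trace:
`prefix = "elder"` → prefix = 'elder'
`ans = len(prefix)` → ans = 5
So ans = 5

Answer: 5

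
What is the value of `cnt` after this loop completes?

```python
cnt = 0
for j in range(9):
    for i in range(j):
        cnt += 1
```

Triangle number: 0+1+2+...+8
`cnt` takes the values: 0 → 1 → 2 → 3 → 4 → 5 → 6 → 7 → 8 → 9 → 10 → 11 → 12 → 13 → 14 → 15 → 16 → 17 → 18 → 19 → 20 → 21 → 22 → 23 → 24 → 25 → 26 → 27 → 28 → 29 → 30 → 31 → 32 → 33 → 34 → 35 → 36

Answer: 36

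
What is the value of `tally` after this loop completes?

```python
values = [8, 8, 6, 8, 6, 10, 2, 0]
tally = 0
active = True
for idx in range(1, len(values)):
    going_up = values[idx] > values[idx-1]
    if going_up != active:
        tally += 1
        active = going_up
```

Count direction changes in [8, 8, 6, 8, 6, 10, 2, 0]
`tally` takes the values: 0 → 1 → 2 → 3 → 4 → 5

Answer: 5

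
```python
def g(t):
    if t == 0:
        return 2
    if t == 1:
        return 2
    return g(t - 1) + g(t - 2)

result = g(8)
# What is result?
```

Build up from base cases: g(0)=2, g(1)=2, g(2)=4, g(3)=6, g(4)=10, g(5)=16, g(6)=26, ..., g(8)=68

Answer: 68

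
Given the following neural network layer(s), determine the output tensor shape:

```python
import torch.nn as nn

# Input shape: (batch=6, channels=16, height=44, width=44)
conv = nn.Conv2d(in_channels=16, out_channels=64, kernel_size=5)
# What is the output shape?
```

Input: (6, 16, 44, 44) -> Output: (6, 64, 40, 40)

Answer: (6, 64, 40, 40)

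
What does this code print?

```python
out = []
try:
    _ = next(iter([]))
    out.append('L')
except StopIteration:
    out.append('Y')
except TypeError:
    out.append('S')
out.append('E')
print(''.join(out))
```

Execution trace: 'Y' (except StopIteration) → 'E' (after the try/except). Output: YE

Answer: YE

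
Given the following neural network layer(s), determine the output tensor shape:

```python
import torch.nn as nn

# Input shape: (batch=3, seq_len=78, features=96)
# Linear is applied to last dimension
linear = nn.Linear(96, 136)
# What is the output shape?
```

Input: (3, 78, 96) -> Output: (3, 78, 136)

Answer: (3, 78, 136)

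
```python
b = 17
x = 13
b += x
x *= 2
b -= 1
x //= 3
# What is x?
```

Trace:
`b = 17` → b = 17
`x = 13` → x = 13
`b += x` → b = 30
`x *= 2` → x = 26
`b -= 1` → b = 29
`x //= 3` → x = 8
So x = 8

Answer: 8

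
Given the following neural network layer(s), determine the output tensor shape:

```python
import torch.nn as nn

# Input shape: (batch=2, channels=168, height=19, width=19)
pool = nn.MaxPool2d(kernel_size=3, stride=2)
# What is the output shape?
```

Input: (2, 168, 19, 19) -> Output: (2, 168, 9, 9)

Answer: (2, 168, 9, 9)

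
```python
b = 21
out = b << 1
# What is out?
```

Trace:
`b = 21` → b = 21
`out = b << 1` → out = 42
So out = 42

Answer: 42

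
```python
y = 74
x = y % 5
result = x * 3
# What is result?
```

Trace:
`y = 74` → y = 74
`x = y % 5` → x = 4
`result = x * 3` → result = 12
So result = 12

Answer: 12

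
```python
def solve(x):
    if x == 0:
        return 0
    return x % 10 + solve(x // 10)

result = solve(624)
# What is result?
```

Sum of digits of 624: 4 + 2 + 6 = 12

Answer: 12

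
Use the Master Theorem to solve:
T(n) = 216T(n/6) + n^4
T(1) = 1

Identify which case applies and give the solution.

a=216, b=6, f(n)=n^4. log_6(216) = 3. Since c=4 > 3 and the regularity condition holds (216(n/6)^4 = (216/6^4)n^4 with 216/6^4 < 1), Case 3 applies: T(n) = Θ(f(n)) = O(n^4).

Answer: O(n^4) - Case 3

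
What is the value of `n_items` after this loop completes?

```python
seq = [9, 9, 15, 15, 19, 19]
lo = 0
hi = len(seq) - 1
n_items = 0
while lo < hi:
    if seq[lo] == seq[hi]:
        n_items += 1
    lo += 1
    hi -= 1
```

Count matching pairs from ends
`n_items` takes the values: 0 → 1

Answer: 1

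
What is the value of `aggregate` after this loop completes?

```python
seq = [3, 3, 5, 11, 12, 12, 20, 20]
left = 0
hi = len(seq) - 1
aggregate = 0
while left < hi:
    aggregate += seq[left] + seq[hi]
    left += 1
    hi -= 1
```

Sum of pairs from ends
`aggregate` takes the values: 0 → 23 → 46 → 63 → 86

Answer: 86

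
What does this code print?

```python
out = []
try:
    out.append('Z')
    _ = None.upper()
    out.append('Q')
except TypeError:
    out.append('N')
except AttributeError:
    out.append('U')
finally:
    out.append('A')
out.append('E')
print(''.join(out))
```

Execution trace: 'Z' (try body) → 'U' (except AttributeError) → 'A' (finally) → 'E' (after the try/except). Output: ZUAE

Answer: ZUAE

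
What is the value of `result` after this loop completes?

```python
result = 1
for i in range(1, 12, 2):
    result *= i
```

Product of 1, 3, 5, ... up to 11
`result` takes the values: 1 → 3 → 15 → 105 → 945 → 10395

Answer: 10395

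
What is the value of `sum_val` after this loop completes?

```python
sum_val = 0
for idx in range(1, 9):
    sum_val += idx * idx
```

Sum of squares 1² to 8² = 204
`sum_val` takes the values: 0 → 1 → 5 → 14 → 30 → 55 → 91 → 140 → 204

Answer: 204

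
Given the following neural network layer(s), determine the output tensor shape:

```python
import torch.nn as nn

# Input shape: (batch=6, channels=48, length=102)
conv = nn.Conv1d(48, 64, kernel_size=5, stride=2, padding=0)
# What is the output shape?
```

Input: (6, 48, 102) -> Output: (6, 64, 49)

Answer: (6, 64, 49)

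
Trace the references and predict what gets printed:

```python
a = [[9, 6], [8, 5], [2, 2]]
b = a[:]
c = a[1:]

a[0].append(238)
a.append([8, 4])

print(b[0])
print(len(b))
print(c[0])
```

Key concept: slice with nested mutation.
Step by step:
`a = [[9, 6], [8, 5], [2, 2]]` → a = [[9, 6], [8, 5], [2, 2]]
`b = a[:]` → b = [[9, 6], [8, 5], [2, 2]]
`c = a[1:]` → c = [[8, 5], [2, 2]]
`a[0].append(238)` → a = [[9, 6, 238], [8, 5], [2, 2]]; b = [[9, 6, 238], [8, 5], [2, 2]]
`a.append([8, 4])` → a = [[9, 6, 238], [8, 5], [2, 2], [8, 4]]
`print(b[0])` → prints [9, 6, 238]
`print(len(b))` → prints 3
`print(c[0])` → prints [8, 5]

Answer:
[9, 6, 238]
3
[8, 5]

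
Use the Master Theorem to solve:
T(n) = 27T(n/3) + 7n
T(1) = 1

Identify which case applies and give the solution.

a=27, b=3, f(n)=7n. log_3(27) = 3. Since c=1 < 3, Case 1 applies: T(n) = Θ(n^log_b(a)) = O(n^3).

Answer: O(n^3) - Case 1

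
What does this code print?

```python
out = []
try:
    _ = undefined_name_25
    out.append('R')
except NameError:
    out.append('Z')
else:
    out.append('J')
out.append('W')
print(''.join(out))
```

Execution trace: 'Z' (except NameError) → 'W' (after the try/except). Output: ZW

Answer: ZW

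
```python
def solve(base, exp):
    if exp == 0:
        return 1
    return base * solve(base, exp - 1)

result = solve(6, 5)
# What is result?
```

solve(6, 5) = 6 * 6 * 6 * 6 * 6 = 7776

Answer: 7776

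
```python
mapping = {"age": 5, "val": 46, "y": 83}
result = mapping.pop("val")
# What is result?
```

Trace:
`mapping = {"age": 5, "val": 46, "y": 83}` → mapping = {'age': 5, 'val': 46, 'y': 83}
`result = mapping.pop("val")` → mapping = {'age': 5, 'y': 83}; result = 46
So result = 46

Answer: 46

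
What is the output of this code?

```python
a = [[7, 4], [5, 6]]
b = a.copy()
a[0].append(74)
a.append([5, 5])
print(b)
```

Key concept: shallow copy with nested lists.
Step by step:
`a = [[7, 4], [5, 6]]` → a = [[7, 4], [5, 6]]
`b = a.copy()` → b = [[7, 4], [5, 6]]
`a[0].append(74)` → a = [[7, 4, 74], [5, 6]]; b = [[7, 4, 74], [5, 6]]
`a.append([5, 5])` → a = [[7, 4, 74], [5, 6], [5, 5]]
`print(b)` → prints [[7, 4, 74], [5, 6]]

Answer: [[7, 4, 74], [5, 6]]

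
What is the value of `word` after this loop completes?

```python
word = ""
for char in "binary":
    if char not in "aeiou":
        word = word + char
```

Remove vowels from 'binary'
`word` takes the values: "" → "b" → "bn" → "bnr" → "bnry"

Answer: "bnry"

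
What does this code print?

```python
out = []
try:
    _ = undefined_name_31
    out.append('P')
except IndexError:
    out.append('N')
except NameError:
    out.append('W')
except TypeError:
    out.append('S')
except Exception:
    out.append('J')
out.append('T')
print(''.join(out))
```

Execution trace: 'W' (except NameError) → 'T' (after the try/except). Output: WT

Answer: WT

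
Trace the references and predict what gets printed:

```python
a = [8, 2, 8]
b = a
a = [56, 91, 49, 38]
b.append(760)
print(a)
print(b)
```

Key concept: rebinding vs mutation: a is rebound to a new list, b still points at the original.
Step by step:
`a = [8, 2, 8]` → a = [8, 2, 8]
`b = a` → b = [8, 2, 8] (same object as a)
`a = [56, 91, 49, 38]` → a = [56, 91, 49, 38]
`b.append(760)` → b = [8, 2, 8, 760]
`print(a)` → prints [56, 91, 49, 38]
`print(b)` → prints [8, 2, 8, 760]

Answer:
[56, 91, 49, 38]
[8, 2, 8, 760]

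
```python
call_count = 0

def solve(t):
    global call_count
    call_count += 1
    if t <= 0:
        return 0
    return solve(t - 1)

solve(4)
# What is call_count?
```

Linear recursion stepping by 1: 5 calls from t=4 down to ≤0.

Answer: 5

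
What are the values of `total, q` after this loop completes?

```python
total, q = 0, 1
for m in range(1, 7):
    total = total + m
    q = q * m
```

Sum and factorial of 1 to 6
`total, q` takes the values: (0, 1) → (1, 1) → (3, 1) → (3, 2) → (6, 2) → (6, 6) → (10, 6) → (10, 24) → (15, 24) → (15, 120) → (21, 120) → (21, 720)

Answer: 21, 720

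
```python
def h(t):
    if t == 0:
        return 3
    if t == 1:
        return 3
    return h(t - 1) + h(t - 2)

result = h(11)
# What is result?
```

Build up from base cases: h(0)=3, h(1)=3, h(2)=6, h(3)=9, h(4)=15, h(5)=24, h(6)=39, ..., h(11)=432

Answer: 432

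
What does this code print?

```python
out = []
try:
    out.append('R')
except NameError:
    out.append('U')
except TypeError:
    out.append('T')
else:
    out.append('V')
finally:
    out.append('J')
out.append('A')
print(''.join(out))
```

Execution trace: 'R' (try body, no exception) → 'V' (else) → 'J' (finally) → 'A' (after the try/except). Output: RVJA

Answer: RVJA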